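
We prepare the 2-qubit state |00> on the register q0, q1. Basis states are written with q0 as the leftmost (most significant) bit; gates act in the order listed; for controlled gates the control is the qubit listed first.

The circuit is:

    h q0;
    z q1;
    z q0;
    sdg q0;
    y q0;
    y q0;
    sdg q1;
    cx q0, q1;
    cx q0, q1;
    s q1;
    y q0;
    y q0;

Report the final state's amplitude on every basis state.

After the circuit, the state carries amplitude sqrt(2)/2 on |00>, 0 on |01>, sqrt(2)*I/2 on |10>, 0 on |11>.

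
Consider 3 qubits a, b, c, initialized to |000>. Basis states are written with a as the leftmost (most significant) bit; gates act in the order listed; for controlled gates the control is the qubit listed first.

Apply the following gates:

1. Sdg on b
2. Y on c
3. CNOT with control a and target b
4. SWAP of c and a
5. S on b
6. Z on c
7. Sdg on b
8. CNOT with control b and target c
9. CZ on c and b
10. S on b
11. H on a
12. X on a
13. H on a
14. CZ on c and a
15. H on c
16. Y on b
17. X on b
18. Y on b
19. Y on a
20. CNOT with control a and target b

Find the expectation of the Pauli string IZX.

The expectation value of IZX is -1.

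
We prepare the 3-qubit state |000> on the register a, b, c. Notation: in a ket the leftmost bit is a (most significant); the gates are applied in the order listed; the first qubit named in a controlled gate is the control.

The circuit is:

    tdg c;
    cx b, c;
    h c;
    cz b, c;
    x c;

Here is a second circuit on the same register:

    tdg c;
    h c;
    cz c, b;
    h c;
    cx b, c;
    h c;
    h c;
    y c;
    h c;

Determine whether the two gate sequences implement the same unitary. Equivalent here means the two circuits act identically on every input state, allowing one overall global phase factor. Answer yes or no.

No: there is an input state on which the two circuits produce genuinely different outputs (not merely differing by a phase).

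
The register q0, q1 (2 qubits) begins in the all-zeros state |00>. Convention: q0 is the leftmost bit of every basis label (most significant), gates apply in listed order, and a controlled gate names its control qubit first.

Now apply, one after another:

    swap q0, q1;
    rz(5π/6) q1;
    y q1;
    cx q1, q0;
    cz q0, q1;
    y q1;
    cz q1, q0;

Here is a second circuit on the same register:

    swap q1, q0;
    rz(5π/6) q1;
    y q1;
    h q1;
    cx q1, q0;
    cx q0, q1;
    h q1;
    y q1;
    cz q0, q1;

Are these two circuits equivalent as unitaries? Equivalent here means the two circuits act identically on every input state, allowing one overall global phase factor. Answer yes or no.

No — the two circuits implement different unitaries, even allowing a global phase.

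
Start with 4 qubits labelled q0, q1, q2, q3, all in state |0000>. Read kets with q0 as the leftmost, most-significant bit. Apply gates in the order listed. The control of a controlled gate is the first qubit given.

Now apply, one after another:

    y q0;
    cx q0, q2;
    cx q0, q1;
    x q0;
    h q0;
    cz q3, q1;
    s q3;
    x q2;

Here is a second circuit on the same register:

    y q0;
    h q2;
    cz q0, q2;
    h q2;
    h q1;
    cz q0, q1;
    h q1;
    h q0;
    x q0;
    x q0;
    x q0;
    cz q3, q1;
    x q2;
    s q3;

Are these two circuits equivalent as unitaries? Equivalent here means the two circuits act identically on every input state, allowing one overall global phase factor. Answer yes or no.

No, they are not equivalent — no single phase factor reconciles the two unitaries.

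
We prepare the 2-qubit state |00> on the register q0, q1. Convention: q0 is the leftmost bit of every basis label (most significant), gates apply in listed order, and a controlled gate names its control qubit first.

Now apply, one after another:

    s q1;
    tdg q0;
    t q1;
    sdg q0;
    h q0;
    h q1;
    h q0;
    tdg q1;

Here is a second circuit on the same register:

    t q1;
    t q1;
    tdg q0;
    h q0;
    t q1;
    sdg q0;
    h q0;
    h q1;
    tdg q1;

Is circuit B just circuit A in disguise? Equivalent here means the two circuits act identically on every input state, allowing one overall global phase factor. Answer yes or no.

No — the two circuits implement different unitaries, even allowing a global phase.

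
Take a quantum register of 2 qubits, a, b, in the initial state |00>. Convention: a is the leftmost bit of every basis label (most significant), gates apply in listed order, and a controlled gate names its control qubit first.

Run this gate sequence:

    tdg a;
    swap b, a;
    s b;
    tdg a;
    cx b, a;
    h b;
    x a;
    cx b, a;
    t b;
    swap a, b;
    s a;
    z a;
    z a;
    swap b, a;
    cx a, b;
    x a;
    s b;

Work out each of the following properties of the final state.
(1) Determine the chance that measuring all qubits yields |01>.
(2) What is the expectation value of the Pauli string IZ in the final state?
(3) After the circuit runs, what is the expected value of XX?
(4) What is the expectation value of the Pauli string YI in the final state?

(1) A full measurement returns |01> with probability 1/2.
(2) In the final state, IZ has expectation -1.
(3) In the final state, XX has expectation 0.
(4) In the final state, YI has expectation sqrt(2)/2.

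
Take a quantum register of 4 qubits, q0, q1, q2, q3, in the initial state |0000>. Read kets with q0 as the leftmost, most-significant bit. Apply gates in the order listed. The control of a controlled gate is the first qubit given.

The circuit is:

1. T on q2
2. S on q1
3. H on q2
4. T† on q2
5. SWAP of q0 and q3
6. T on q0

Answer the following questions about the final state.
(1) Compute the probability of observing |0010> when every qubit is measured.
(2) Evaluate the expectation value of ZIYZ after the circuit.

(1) Outcome |0010> occurs with probability 1/2.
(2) The expectation value of ZIYZ is -sqrt(2)/2.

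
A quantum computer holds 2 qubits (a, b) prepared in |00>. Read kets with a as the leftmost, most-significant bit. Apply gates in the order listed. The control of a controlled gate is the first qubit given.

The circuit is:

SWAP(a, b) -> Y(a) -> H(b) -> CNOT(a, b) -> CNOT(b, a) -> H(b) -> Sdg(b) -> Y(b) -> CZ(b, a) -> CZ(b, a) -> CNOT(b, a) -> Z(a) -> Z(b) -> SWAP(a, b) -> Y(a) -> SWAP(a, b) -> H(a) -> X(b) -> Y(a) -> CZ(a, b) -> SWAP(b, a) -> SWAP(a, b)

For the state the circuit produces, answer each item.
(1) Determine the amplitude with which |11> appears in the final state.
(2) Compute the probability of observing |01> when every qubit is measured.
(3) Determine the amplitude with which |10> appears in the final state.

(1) The final state's coefficient on |11> equals 0.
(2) A full measurement returns |01> with probability 1/2.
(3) The amplitude on |10> is -sqrt(2)*I/2.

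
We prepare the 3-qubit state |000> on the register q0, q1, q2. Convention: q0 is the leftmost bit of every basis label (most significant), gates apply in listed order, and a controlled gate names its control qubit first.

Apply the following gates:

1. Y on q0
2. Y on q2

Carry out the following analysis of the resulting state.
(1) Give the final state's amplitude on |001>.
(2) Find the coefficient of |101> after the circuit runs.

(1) The final state's coefficient on |001> equals 0.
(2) The final state's coefficient on |101> equals -1.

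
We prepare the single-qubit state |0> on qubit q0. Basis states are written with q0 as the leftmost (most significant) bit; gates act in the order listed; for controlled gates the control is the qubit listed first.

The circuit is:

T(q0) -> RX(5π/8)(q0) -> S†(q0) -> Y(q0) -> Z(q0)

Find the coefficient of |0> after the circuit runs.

|0> carries amplitude I*sin(5*pi/16) in the final state.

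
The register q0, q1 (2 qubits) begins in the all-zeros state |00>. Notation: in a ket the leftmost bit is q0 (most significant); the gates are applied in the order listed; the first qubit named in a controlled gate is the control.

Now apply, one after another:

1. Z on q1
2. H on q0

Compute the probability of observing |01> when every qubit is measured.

The probability of measuring |01> is 0.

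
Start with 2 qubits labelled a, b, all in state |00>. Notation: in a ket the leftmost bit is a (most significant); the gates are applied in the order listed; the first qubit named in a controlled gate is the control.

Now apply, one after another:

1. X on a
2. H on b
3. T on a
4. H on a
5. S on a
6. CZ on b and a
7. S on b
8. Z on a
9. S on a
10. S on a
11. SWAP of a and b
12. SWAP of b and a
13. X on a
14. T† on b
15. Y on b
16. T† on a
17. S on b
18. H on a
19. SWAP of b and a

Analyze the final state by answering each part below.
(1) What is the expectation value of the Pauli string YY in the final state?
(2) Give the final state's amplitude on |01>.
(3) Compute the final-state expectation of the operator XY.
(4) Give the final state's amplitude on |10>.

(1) The expectation value of YY is 1/2.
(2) The amplitude on |01> is sqrt(2)*(exp(3*I*pi/4) + I)/4.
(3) The expectation value of XY is -1/2.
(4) |10> carries amplitude sqrt(2)*(-1 + exp(3*I*pi/4))/4 in the final state.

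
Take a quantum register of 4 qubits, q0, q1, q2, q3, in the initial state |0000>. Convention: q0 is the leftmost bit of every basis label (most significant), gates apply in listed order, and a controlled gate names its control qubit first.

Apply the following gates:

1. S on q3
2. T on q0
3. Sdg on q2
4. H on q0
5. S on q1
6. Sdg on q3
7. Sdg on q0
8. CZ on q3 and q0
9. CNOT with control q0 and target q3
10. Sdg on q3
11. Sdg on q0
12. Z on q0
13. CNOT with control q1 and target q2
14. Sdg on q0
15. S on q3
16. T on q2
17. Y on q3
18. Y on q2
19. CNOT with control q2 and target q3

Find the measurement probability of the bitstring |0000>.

The probability of measuring |0000> is 0.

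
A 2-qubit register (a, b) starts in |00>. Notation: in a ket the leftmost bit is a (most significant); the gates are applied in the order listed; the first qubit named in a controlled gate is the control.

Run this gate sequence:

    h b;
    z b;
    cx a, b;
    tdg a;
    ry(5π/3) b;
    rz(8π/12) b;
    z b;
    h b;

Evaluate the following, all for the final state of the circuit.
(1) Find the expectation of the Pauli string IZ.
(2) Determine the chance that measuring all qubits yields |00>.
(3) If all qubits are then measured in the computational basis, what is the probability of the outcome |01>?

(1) In the final state, IZ has expectation -1/4.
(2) The probability of measuring |00> is 3/8.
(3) A full measurement returns |01> with probability 5/8.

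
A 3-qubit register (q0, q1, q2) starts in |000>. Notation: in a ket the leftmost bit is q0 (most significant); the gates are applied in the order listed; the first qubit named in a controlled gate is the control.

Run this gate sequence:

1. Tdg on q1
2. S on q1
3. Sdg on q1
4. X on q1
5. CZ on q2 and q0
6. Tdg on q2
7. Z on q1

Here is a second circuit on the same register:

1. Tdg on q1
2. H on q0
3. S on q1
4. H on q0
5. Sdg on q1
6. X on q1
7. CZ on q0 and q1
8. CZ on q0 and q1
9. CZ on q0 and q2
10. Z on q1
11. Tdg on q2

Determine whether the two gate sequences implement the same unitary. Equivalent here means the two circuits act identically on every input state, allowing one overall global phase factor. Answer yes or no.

Yes — the two circuits implement the same unitary up to a global phase.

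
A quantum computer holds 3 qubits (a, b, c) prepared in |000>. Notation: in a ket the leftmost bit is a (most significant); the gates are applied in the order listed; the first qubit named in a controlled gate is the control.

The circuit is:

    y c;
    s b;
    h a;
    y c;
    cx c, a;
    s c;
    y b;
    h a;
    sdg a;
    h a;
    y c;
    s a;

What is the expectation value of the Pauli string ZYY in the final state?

In the final state, ZYY has expectation 0.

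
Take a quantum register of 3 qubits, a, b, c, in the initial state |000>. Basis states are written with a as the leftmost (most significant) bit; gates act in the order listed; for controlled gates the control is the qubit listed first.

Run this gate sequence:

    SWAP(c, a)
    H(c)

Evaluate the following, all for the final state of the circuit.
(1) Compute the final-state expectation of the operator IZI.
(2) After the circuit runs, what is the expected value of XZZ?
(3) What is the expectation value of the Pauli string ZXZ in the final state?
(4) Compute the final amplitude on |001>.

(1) The observable IZI averages to 1.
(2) In the final state, XZZ has expectation 0.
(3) In the final state, ZXZ has expectation 0.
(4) The amplitude on |001> is sqrt(2)/2.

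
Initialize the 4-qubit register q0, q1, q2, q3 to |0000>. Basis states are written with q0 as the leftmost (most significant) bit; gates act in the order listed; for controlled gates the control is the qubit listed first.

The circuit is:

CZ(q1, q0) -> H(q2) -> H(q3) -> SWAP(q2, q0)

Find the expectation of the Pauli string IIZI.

The expectation value of IIZI is 1.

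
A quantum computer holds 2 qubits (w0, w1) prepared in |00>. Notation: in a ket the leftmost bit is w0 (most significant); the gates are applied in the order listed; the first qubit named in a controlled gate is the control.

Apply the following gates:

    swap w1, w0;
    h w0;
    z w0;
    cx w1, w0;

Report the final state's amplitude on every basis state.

The resulting statevector has amplitude sqrt(2)/2 on |00>, 0 on |01>, -sqrt(2)/2 on |10>, 0 on |11>.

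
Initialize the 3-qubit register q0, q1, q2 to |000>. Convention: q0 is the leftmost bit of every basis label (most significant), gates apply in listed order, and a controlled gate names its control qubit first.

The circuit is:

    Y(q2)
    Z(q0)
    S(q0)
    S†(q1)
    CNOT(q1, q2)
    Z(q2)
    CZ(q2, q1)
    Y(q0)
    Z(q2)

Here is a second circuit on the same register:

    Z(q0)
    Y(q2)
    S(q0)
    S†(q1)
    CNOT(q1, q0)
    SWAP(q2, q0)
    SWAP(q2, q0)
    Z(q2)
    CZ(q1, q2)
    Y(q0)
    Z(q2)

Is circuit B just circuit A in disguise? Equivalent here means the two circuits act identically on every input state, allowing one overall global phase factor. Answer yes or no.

No, they are not equivalent — no single phase factor reconciles the two unitaries.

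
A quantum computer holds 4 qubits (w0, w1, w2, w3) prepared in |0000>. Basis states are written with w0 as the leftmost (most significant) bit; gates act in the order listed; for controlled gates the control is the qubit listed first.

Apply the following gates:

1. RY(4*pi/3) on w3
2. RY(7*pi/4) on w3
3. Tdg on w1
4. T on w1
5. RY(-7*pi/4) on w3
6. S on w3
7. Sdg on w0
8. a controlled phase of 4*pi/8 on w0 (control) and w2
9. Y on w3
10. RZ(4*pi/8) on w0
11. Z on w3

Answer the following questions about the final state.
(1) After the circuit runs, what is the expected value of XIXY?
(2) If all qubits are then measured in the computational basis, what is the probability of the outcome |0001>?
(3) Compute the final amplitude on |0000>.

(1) The observable XIXY averages to 0. Key observation: steps 2-5 multiply out to the identity, so the circuit reduces to the remaining gates.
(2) Outcome |0001> occurs with probability 1/4.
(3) |0000> carries amplitude -sqrt(3)*exp(3*I*pi/4)/2 in the final state.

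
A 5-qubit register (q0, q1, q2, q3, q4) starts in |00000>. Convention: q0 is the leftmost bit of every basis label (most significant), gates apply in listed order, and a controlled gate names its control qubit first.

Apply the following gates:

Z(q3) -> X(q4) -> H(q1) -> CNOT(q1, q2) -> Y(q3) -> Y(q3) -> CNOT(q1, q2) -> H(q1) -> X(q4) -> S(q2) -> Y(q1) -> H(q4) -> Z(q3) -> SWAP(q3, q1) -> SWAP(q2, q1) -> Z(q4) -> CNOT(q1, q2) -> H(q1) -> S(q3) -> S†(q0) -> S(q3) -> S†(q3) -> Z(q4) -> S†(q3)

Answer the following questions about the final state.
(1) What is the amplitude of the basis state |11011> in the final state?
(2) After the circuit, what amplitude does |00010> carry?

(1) |11011> carries amplitude 0 in the final state. Key observation: steps 2-9 multiply out to the identity, so the circuit reduces to the remaining gates.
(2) The final state's coefficient on |00010> equals I/2.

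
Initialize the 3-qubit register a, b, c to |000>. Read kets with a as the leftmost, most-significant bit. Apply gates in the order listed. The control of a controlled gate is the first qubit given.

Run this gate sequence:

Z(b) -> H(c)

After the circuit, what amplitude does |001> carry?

The amplitude on |001> is sqrt(2)/2.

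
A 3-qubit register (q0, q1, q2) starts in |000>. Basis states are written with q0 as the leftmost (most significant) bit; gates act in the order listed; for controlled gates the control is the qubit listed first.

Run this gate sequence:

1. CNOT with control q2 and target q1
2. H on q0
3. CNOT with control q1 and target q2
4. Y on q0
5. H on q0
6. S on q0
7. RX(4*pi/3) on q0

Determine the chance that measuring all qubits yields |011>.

A full measurement returns |011> with probability 0.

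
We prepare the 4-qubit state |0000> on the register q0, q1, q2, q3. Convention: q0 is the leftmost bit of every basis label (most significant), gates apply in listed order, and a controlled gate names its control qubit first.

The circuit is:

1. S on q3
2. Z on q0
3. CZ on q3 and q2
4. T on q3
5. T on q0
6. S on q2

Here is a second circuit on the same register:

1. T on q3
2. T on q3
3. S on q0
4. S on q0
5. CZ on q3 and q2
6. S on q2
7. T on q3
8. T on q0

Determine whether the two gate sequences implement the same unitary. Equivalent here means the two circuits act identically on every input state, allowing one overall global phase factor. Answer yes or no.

Yes, they are equivalent — the unitaries differ by at most a global phase.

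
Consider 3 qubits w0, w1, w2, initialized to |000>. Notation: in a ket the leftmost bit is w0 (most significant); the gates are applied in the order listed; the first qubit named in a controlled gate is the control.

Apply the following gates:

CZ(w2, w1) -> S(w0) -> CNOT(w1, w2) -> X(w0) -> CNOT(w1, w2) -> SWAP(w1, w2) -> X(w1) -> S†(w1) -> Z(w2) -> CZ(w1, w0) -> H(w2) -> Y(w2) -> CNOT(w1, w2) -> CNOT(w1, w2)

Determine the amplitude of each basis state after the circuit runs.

After the circuit, the state carries amplitude sqrt(2)/2 on |110>, -sqrt(2)/2 on |111>, and 0 on every other basis state.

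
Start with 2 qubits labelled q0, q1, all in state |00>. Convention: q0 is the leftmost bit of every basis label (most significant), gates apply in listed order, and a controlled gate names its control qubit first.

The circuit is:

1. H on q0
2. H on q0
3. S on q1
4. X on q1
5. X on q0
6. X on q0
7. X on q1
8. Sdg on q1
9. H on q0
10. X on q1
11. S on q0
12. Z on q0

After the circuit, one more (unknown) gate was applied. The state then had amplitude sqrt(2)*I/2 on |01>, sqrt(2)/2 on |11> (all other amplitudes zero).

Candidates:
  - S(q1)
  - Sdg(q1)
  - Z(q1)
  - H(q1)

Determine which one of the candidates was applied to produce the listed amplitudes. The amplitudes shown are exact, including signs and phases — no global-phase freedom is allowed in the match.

The unique candidate consistent with the amplitudes is S(q1). Key observation: gates 2-9 undo each other exactly, leaving only the rest of the circuit to track.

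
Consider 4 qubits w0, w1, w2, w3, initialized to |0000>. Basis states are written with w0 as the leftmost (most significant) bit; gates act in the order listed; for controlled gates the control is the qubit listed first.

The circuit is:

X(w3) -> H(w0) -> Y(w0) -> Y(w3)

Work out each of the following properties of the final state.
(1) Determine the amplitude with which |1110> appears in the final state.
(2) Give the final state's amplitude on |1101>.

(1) The amplitude on |1110> is 0.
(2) The final state's coefficient on |1101> equals 0.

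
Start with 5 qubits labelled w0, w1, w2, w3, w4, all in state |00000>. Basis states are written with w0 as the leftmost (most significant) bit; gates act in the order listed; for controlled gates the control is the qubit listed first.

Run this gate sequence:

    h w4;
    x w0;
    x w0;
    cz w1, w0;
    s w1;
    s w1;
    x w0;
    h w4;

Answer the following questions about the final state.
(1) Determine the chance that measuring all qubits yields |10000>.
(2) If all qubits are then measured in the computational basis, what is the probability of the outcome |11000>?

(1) Outcome |10000> occurs with probability 1.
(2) Outcome |11000> occurs with probability 0.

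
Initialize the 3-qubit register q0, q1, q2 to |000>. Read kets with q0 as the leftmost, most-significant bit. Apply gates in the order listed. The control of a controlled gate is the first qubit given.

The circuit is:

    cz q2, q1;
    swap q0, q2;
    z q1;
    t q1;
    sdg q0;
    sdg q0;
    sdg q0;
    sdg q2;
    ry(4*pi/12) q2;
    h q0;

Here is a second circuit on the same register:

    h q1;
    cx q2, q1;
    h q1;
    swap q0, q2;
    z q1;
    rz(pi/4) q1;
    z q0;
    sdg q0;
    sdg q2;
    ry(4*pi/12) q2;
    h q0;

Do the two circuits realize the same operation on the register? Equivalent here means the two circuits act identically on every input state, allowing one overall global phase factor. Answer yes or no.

Yes, they are equivalent — the unitaries differ by at most a global phase.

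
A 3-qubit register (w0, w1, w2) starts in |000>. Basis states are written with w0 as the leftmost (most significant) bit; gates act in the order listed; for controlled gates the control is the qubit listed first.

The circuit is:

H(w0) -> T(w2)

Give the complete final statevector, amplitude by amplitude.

The resulting statevector has amplitude sqrt(2)/2 on |000>, sqrt(2)/2 on |100>, and 0 on every other basis state.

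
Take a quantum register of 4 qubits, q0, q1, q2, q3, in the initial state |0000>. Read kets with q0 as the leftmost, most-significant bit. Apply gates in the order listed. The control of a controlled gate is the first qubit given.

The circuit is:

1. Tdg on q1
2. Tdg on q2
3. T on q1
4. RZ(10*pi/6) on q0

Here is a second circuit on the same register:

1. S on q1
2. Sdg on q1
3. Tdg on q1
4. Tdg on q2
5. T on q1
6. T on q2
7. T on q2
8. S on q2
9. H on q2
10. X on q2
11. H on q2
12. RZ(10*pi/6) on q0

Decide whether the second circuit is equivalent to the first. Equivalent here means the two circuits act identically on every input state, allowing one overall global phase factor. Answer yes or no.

Yes, they are equivalent — the unitaries differ by at most a global phase.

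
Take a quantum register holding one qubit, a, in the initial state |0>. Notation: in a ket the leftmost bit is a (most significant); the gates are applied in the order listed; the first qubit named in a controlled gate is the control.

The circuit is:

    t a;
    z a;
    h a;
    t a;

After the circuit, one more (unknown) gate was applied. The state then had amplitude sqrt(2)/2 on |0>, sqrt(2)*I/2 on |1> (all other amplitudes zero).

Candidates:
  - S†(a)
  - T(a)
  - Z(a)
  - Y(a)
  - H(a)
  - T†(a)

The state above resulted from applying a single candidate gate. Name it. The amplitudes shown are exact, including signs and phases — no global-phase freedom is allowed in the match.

The applied gate was T(a).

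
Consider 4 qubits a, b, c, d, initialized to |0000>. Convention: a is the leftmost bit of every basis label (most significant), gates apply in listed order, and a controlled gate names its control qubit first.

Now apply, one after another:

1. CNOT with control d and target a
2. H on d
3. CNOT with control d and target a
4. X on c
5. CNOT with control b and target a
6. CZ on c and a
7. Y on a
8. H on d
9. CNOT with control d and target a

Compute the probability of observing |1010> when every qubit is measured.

Outcome |1010> occurs with probability 1/4.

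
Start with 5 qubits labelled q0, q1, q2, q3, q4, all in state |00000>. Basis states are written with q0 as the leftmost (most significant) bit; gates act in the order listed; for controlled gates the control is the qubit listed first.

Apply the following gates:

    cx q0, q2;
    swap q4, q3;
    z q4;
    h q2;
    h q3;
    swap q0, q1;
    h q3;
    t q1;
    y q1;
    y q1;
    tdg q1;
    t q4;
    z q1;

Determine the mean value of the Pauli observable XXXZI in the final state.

The expectation value of XXXZI is 0. Key observation: the block from step 8 through step 11 cancels to the identity and can be dropped.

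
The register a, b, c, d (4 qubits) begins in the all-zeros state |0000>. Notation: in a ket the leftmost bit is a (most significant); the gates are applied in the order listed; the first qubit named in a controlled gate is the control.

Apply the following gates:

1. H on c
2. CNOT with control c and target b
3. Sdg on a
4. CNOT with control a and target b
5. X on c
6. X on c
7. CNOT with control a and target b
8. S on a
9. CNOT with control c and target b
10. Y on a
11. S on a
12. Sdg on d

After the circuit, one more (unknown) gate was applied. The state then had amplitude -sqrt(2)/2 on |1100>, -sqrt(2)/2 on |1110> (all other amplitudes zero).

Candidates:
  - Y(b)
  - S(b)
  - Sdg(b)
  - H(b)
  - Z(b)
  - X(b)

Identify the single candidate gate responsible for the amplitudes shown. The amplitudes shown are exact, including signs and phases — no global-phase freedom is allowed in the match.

The unique candidate consistent with the amplitudes is X(b). Key observation: steps 2-9 multiply out to the identity, so the circuit reduces to the remaining gates.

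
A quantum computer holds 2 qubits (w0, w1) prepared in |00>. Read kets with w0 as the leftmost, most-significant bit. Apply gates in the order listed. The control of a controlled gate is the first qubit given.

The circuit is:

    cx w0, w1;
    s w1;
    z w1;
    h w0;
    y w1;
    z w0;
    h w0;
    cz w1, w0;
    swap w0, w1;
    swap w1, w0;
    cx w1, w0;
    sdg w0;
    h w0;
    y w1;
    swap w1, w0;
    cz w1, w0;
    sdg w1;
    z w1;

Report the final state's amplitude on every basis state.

The resulting statevector has amplitude -sqrt(2)/2 on |00>, -sqrt(2)*I/2 on |01>, 0 on |10>, 0 on |11>.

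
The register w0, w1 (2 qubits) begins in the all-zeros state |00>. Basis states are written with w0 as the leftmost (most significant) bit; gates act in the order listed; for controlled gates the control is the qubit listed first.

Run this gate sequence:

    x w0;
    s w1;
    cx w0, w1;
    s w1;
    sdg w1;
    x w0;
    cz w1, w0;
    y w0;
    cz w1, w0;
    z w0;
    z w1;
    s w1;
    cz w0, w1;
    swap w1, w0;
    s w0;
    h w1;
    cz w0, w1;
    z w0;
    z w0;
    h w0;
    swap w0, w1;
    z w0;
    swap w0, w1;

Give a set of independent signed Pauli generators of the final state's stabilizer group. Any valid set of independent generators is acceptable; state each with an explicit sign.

One valid set of independent stabilizer generators is -XI, -IX (any independent generating set of the same group is equally correct).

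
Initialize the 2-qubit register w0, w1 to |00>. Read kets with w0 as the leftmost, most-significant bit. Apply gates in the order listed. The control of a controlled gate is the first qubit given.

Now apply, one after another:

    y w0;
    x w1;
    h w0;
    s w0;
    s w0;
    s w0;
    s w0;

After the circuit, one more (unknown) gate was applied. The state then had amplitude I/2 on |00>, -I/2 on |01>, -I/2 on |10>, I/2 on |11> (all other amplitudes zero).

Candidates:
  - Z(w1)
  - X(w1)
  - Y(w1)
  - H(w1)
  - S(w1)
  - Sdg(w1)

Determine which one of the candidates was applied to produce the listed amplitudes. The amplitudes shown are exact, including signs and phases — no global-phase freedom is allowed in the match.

The unique candidate consistent with the amplitudes is H(w1).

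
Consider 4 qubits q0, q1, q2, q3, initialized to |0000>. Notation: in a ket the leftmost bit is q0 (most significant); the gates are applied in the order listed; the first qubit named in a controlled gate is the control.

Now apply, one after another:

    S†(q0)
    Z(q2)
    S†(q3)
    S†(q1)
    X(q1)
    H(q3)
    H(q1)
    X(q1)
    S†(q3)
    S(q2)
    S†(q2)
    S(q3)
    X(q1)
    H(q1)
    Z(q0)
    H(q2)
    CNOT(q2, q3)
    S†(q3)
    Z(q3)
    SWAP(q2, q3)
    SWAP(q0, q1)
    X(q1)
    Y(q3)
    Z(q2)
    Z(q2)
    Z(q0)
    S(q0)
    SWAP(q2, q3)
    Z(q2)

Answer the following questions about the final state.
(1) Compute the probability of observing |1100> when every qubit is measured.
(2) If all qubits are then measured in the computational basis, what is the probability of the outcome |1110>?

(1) Outcome |1100> occurs with probability 1/4.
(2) A full measurement returns |1110> with probability 1/4.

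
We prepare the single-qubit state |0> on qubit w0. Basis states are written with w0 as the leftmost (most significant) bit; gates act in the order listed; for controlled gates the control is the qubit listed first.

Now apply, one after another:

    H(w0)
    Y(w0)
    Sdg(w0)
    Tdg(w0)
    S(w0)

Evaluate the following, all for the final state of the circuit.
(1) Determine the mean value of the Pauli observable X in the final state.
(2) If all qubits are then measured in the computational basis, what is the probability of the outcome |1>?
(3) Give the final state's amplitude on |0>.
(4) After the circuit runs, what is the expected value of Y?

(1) The expectation value of X is -sqrt(2)/2.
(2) The probability of measuring |1> is 1/2.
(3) The final state's coefficient on |0> equals -sqrt(2)*I/2.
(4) The observable Y averages to sqrt(2)/2.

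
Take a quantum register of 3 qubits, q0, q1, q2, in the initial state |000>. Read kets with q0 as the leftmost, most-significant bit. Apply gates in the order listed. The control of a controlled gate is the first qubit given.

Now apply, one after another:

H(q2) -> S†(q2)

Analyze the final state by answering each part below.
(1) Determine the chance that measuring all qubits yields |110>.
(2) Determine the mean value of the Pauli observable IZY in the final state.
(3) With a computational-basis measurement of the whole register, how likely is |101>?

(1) Outcome |110> occurs with probability 0.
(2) In the final state, IZY has expectation -1.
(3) Outcome |101> occurs with probability 0.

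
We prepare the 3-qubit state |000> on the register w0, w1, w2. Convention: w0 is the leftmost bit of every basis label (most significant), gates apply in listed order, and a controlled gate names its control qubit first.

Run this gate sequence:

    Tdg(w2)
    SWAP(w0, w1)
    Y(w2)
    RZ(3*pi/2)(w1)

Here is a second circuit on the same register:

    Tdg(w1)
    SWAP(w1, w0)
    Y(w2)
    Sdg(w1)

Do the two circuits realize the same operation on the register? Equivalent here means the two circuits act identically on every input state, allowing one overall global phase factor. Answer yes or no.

No — the two circuits implement different unitaries, even allowing a global phase.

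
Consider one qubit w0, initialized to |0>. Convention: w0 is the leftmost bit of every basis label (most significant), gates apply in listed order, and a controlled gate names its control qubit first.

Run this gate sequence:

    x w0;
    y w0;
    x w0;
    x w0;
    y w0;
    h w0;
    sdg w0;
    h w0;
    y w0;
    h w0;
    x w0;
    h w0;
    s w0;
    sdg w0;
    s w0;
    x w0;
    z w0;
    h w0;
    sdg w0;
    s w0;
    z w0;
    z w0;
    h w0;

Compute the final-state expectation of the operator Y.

In the final state, Y has expectation 0.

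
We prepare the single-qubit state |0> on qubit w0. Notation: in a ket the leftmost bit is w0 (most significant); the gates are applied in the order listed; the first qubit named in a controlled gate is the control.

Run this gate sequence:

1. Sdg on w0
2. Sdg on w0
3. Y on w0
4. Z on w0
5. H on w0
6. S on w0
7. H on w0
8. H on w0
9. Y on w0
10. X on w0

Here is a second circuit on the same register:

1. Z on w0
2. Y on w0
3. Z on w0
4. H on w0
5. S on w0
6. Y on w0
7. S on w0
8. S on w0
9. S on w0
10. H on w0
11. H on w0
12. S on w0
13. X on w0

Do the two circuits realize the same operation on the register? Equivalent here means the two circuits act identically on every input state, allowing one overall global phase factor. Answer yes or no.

Yes — the two circuits implement the same unitary up to a global phase.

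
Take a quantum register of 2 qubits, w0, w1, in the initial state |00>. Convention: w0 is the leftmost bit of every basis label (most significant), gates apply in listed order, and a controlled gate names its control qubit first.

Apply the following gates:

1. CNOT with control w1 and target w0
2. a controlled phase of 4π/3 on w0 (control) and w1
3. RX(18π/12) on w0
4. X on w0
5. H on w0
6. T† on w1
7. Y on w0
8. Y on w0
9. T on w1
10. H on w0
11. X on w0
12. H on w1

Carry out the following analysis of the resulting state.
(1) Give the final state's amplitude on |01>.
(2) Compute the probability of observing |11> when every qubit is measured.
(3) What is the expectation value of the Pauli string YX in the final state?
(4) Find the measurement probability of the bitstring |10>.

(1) |01> carries amplitude -1/2 in the final state. Key observation: the block from step 4 through step 11 cancels to the identity and can be dropped.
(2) Outcome |11> occurs with probability 1/4.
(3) The observable YX averages to 1.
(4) The probability of measuring |10> is 1/4.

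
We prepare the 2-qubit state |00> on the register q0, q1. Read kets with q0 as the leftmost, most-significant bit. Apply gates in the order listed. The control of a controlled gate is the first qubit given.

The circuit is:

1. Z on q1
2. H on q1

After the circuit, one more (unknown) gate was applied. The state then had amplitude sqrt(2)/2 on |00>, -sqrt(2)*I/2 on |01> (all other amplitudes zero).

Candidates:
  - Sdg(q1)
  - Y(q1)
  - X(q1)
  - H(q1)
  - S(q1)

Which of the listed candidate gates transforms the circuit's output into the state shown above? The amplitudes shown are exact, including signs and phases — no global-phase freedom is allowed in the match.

The applied gate was Sdg(q1).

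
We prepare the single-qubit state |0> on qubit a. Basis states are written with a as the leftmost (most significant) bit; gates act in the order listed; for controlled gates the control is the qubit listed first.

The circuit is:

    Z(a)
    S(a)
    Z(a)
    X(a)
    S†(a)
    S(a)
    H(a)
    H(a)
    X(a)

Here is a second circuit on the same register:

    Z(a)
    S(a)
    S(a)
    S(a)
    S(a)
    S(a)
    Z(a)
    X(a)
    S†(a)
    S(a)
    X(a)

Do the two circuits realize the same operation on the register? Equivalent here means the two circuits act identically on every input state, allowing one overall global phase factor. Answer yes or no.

Yes, they are equivalent — the unitaries differ by at most a global phase.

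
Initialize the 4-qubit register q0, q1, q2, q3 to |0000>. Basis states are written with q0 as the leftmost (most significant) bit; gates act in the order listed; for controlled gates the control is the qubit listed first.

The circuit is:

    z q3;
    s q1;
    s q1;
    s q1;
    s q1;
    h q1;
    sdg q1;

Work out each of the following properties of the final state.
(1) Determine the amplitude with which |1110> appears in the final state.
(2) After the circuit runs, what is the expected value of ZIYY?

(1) The final state's coefficient on |1110> equals 0. Key observation: the block from step 2 through step 5 cancels to the identity and can be dropped.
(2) The expectation value of ZIYY is 0.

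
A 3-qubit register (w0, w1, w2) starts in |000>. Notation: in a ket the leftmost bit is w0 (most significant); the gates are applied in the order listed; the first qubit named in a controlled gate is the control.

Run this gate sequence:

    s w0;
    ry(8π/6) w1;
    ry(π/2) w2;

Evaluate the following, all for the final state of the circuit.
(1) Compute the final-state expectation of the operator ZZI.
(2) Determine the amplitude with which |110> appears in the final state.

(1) In the final state, ZZI has expectation -1/2.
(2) |110> carries amplitude 0 in the final state.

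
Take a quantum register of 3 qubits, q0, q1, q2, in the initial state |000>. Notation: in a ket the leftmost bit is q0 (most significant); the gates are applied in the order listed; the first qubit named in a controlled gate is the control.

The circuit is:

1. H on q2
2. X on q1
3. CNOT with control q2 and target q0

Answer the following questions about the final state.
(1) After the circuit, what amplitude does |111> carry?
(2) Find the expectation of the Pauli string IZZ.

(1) The amplitude on |111> is sqrt(2)/2.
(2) In the final state, IZZ has expectation 0.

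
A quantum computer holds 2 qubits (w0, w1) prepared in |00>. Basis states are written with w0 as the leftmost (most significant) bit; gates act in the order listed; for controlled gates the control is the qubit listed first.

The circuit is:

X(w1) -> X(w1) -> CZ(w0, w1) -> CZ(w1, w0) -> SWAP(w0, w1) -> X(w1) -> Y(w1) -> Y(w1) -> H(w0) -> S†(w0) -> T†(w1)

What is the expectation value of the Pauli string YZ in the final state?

In the final state, YZ has expectation 1. Key observation: the block from step 1 through step 2 cancels to the identity and can be dropped.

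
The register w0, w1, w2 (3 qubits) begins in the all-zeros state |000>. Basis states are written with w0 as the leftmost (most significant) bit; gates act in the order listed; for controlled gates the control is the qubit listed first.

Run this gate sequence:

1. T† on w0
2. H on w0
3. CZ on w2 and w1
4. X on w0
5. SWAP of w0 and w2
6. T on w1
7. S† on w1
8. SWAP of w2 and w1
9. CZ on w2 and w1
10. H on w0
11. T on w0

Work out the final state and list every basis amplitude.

After the circuit, the state carries amplitude 1/2 on |000>, 0 on |001>, 1/2 on |010>, 0 on |011>, exp(I*pi/4)/2 on |100>, 0 on |101>, exp(I*pi/4)/2 on |110>, 0 on |111>.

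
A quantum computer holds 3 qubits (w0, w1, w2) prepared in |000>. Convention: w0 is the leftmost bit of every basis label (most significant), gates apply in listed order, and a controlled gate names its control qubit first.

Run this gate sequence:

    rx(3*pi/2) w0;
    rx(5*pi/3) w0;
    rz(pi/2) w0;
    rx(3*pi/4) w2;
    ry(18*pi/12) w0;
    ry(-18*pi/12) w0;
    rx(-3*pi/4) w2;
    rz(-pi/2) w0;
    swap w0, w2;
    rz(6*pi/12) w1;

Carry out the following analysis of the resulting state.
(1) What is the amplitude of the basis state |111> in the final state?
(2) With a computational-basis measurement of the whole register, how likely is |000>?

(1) The amplitude on |111> is 0. Key observation: gates 3-8 undo each other exactly, leaving only the rest of the circuit to track.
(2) Outcome |000> occurs with probability 1/2 - sqrt(3)/4.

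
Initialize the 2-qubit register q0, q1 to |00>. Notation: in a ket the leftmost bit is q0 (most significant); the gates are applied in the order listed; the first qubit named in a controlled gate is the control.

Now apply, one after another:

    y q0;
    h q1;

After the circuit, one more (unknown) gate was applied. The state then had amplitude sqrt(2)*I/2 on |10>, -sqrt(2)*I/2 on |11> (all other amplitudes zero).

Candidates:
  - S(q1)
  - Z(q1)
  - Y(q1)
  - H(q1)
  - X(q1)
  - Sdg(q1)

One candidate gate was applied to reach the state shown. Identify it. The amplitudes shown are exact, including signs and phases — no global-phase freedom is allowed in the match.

The unique candidate consistent with the amplitudes is Z(q1).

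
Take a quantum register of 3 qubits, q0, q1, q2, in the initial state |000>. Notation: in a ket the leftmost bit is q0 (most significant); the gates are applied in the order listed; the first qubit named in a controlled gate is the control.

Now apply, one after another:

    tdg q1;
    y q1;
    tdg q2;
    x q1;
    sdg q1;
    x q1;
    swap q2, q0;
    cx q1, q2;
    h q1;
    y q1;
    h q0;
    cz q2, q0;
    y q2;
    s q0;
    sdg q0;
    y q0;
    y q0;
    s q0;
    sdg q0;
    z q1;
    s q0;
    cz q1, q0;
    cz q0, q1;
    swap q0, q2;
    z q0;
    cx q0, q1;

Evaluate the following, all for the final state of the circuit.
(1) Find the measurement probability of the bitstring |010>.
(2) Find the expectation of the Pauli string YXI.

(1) A full measurement returns |010> with probability 1/4. Key observation: the block from step 14 through step 19 cancels to the identity and can be dropped.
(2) The expectation value of YXI is 0.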